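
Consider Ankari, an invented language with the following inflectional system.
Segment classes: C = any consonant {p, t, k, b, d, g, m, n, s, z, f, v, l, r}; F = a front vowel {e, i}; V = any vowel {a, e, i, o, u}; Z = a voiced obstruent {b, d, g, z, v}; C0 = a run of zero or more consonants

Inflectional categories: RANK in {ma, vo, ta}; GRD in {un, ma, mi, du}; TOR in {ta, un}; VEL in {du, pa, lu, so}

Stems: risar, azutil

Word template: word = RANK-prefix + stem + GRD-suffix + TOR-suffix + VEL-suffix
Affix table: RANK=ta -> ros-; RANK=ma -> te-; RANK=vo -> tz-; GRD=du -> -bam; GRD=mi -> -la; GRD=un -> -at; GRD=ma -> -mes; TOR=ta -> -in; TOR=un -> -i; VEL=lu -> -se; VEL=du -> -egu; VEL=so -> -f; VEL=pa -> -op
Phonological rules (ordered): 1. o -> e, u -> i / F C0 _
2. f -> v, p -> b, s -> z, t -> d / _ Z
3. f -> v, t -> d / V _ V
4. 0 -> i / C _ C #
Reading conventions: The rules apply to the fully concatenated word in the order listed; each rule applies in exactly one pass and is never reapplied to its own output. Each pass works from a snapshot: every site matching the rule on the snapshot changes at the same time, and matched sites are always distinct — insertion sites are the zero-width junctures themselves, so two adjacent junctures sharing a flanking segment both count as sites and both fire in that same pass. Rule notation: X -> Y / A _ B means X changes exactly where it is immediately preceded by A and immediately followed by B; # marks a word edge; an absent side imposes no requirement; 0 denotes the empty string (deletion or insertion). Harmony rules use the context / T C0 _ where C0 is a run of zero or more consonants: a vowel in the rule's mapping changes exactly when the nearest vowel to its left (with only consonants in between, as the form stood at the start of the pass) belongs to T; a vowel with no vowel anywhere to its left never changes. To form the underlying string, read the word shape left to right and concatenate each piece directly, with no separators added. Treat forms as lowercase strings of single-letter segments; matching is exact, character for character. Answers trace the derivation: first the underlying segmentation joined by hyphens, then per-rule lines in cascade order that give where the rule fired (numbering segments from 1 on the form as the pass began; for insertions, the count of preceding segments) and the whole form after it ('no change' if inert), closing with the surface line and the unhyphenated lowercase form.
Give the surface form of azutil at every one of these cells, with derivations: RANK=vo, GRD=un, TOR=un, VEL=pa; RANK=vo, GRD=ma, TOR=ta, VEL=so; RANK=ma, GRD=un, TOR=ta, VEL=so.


cell RANK=vo, GRD=un, TOR=un, VEL=pa:
underlying: tz-azutil-at-i-op
1. o -> e, u -> i / F C0 _: fires at position(s) 12: tzazutilatiep
2. f -> v, p -> b, s -> z, t -> d / _ Z: fires at position(s) 1: dzazutilatiep
3. f -> v, t -> d / V _ V: fires at position(s) 6, 10: dzazudiladiep
4. 0 -> i / C _ C #: no change
surface: dzazudiladiep

cell RANK=vo, GRD=ma, TOR=ta, VEL=so:
underlying: tz-azutil-mes-in-f
1. o -> e, u -> i / F C0 _: no change
2. f -> v, p -> b, s -> z, t -> d / _ Z: fires at position(s) 1: dzazutilmesinf
3. f -> v, t -> d / V _ V: fires at position(s) 6: dzazudilmesinf
4. 0 -> i / C _ C #: inserts after position(s) 13: dzazudilmesinif
surface: dzazudilmesinif

cell RANK=ma, GRD=un, TOR=ta, VEL=so:
underlying: te-azutil-at-in-f
1. o -> e, u -> i / F C0 _: no change
2. f -> v, p -> b, s -> z, t -> d / _ Z: no change
3. f -> v, t -> d / V _ V: fires at position(s) 6, 10: teazudiladinf
4. 0 -> i / C _ C #: inserts after position(s) 12: teazudiladinif
surface: teazudiladinif


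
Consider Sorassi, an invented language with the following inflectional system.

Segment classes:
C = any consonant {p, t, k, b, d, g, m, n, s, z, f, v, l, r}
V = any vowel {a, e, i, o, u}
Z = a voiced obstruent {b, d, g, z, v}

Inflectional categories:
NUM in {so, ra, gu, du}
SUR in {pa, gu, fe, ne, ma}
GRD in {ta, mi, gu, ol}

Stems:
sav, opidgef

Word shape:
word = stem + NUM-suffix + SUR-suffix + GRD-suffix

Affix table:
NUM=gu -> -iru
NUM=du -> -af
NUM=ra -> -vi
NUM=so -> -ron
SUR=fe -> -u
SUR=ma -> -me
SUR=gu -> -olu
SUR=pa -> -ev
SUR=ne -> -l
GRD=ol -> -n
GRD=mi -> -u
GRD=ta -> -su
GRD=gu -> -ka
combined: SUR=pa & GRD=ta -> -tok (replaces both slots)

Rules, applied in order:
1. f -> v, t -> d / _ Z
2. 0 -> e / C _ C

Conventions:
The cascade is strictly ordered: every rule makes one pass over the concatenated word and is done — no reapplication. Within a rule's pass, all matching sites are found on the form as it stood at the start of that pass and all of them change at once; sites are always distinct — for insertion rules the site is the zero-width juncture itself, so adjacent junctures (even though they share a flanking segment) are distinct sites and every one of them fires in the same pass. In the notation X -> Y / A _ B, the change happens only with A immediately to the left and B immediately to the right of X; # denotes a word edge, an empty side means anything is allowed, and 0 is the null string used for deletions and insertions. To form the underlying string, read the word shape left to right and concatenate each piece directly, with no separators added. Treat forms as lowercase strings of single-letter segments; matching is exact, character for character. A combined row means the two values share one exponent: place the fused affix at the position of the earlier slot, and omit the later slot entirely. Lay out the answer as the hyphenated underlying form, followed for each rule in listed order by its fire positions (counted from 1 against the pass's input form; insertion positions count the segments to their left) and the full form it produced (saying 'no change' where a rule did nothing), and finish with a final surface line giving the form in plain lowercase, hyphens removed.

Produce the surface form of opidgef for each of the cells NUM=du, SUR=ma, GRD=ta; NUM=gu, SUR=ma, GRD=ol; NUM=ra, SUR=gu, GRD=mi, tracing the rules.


cell NUM=du, SUR=ma, GRD=ta:
underlying: opidgef-af-me-su
1. f -> v, t -> d / _ Z: no change
2. 0 -> e / C _ C: inserts after position(s) 4, 9: opidegefafemesu
surface: opidegefafemesu

cell NUM=gu, SUR=ma, GRD=ol:
underlying: opidgef-iru-me-n
1. f -> v, t -> d / _ Z: no change
2. 0 -> e / C _ C: inserts after position(s) 4: opidegefirumen
surface: opidegefirumen

cell NUM=ra, SUR=gu, GRD=mi:
underlying: opidgef-vi-olu-u
1. f -> v, t -> d / _ Z: fires at position(s) 7: opidgevvioluu
2. 0 -> e / C _ C: inserts after position(s) 4, 7: opidegevevioluu
surface: opidegevevioluu


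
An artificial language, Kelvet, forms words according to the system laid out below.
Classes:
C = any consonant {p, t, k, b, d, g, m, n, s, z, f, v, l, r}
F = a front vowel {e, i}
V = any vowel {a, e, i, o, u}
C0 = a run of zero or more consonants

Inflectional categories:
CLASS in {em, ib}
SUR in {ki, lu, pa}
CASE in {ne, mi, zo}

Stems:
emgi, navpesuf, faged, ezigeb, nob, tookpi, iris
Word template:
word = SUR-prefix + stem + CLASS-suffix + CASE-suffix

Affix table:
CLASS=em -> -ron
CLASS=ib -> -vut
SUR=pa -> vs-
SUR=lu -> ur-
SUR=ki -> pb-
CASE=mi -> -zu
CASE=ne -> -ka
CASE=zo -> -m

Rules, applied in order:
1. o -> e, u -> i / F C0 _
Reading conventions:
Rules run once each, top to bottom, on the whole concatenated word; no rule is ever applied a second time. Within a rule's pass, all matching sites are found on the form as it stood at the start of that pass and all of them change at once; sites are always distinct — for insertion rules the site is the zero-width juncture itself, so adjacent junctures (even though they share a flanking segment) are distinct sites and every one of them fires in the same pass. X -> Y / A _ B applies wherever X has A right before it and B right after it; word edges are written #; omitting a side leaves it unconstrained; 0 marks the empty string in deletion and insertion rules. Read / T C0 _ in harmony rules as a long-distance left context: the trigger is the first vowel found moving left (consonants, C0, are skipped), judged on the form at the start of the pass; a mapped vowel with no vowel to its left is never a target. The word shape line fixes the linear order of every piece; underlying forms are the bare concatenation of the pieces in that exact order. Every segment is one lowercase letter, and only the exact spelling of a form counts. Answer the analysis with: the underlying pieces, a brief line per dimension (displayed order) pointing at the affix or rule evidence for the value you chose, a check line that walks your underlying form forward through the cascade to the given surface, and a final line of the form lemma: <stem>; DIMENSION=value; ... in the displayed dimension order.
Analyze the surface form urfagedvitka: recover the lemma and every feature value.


underlying: ur-faged-vut-ka
CLASS=ib - signalled by the affix -vut
SUR=lu - signalled by the affix ur-
CASE=ne - signalled by the affix -ka
check: urfagedvutka -> urfagedvitka
lemma: faged; CLASS=ib; SUR=lu; CASE=ne


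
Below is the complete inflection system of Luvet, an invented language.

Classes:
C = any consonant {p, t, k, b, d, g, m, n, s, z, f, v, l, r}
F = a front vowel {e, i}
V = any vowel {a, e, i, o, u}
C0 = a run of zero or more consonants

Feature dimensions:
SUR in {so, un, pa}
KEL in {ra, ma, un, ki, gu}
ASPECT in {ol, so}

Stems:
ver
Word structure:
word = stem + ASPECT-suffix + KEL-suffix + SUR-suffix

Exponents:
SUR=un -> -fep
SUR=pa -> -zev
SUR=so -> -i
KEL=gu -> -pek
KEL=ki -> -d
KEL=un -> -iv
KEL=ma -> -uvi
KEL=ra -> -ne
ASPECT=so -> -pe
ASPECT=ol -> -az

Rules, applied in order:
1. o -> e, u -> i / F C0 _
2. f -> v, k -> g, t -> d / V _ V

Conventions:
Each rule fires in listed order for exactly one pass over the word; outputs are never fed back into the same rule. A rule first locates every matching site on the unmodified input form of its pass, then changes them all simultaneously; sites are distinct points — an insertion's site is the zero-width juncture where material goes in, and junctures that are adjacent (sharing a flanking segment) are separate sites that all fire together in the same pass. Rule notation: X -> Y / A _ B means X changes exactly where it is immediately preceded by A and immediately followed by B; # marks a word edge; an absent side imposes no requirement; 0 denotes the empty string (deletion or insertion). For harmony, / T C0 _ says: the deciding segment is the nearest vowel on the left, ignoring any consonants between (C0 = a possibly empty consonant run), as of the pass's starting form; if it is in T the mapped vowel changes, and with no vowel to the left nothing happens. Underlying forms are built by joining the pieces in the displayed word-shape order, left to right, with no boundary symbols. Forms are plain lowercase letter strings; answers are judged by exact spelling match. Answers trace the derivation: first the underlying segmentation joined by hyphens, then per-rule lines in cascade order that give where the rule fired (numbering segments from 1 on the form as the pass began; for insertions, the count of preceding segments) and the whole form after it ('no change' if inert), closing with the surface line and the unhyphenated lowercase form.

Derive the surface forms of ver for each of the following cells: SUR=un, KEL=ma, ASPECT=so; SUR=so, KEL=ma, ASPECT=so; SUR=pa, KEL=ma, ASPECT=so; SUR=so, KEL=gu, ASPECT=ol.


cell SUR=un, KEL=ma, ASPECT=so:
underlying: ver-pe-uvi-fep
1. o -> e, u -> i / F C0 _: fires at position(s) 6: verpeivifep
2. f -> v, k -> g, t -> d / V _ V: fires at position(s) 9: verpeivivep
surface: verpeivivep

cell SUR=so, KEL=ma, ASPECT=so:
underlying: ver-pe-uvi-i
1. o -> e, u -> i / F C0 _: fires at position(s) 6: verpeivii
2. f -> v, k -> g, t -> d / V _ V: no change
surface: verpeivii

cell SUR=pa, KEL=ma, ASPECT=so:
underlying: ver-pe-uvi-zev
1. o -> e, u -> i / F C0 _: fires at position(s) 6: verpeivizev
2. f -> v, k -> g, t -> d / V _ V: no change
surface: verpeivizev

cell SUR=so, KEL=gu, ASPECT=ol:
underlying: ver-az-pek-i
1. o -> e, u -> i / F C0 _: no change
2. f -> v, k -> g, t -> d / V _ V: fires at position(s) 8: verazpegi
surface: verazpegi


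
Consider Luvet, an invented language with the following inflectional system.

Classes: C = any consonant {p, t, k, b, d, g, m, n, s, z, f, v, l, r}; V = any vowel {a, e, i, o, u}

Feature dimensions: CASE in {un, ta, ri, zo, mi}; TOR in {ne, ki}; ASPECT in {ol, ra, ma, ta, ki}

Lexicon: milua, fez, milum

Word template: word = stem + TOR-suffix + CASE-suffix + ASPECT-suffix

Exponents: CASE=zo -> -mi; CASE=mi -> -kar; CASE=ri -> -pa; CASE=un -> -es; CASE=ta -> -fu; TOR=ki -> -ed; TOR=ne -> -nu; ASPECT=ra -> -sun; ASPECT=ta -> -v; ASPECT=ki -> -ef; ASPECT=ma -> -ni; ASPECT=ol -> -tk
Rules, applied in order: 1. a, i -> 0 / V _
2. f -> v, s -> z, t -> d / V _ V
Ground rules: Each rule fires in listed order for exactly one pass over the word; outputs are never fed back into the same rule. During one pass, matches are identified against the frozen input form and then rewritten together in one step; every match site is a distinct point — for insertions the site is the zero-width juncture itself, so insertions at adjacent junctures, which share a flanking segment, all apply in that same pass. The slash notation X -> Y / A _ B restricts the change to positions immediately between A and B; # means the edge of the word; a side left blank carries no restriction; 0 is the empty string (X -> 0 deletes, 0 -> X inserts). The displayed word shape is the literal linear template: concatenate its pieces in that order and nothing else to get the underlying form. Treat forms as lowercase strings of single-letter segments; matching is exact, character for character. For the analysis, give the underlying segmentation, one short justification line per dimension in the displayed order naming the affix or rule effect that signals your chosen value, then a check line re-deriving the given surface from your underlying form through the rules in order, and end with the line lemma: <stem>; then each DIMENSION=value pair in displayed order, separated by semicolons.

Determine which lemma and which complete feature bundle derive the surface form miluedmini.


underlying: milua-ed-mi-ni
CASE=zo - signalled by the affix -mi
TOR=ki - signalled by the affix -ed
ASPECT=ma - signalled by the affix -ni
check: miluaedmini -> miluedmini -> miluedmini
lemma: milua; CASE=zo; TOR=ki; ASPECT=ma


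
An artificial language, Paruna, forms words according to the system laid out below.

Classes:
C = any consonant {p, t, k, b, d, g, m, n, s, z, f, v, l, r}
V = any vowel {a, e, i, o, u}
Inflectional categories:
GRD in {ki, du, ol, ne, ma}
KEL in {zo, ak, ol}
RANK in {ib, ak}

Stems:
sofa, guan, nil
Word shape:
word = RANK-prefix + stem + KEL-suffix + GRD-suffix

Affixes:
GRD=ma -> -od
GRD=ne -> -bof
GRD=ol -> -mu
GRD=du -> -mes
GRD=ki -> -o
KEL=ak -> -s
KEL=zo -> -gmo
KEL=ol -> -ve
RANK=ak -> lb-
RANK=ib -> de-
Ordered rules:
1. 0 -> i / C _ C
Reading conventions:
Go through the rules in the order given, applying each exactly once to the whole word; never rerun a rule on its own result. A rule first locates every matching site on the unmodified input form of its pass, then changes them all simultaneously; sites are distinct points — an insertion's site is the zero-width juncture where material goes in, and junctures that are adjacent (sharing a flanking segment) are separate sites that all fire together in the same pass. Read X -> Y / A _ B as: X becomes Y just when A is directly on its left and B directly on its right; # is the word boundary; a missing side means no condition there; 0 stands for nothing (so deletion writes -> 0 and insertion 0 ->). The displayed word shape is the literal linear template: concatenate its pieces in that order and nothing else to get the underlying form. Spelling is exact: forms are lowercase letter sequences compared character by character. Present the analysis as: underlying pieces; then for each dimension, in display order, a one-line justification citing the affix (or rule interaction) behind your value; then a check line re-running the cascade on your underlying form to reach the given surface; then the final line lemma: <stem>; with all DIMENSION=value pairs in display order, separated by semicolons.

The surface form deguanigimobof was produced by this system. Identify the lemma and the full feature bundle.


underlying: de-guan-gmo-bof
GRD=ne - signalled by the affix -bof
KEL=zo - signalled by the affix -gmo
RANK=ib - signalled by the affix de-
check: deguangmobof -> deguanigimobof
lemma: guan; GRD=ne; KEL=zo; RANK=ib


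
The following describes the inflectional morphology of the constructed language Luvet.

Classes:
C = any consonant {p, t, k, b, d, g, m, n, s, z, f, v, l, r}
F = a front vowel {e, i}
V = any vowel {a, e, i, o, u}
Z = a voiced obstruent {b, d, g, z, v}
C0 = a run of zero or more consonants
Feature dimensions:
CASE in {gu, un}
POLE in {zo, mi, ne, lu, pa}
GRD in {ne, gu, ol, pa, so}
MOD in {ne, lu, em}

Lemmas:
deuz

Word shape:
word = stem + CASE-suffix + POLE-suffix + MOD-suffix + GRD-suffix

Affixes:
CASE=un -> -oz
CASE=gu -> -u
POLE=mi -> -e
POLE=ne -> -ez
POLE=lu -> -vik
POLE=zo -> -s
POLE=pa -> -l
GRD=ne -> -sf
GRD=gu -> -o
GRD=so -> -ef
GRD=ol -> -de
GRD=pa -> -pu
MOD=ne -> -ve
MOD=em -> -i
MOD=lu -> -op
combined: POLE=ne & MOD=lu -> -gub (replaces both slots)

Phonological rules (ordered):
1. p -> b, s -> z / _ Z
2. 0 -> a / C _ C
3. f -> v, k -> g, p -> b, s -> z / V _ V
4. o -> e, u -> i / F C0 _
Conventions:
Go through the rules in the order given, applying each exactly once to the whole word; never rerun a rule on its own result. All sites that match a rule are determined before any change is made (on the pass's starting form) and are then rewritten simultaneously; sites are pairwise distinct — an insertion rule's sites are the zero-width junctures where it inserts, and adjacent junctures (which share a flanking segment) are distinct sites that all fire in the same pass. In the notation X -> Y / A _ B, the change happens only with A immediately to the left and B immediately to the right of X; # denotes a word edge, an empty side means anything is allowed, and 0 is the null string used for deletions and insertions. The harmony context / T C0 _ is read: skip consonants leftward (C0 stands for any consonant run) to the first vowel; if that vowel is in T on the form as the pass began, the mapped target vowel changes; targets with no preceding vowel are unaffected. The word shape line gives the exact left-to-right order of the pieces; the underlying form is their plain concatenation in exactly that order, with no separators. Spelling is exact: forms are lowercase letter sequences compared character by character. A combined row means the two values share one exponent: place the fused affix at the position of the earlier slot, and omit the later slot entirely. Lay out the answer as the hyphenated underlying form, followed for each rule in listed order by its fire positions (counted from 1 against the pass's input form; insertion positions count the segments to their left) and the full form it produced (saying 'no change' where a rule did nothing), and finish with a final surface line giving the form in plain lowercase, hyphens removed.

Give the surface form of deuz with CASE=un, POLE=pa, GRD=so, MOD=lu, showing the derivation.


underlying: deuz-oz-l-op-ef
1. p -> b, s -> z / _ Z: no change
2. 0 -> a / C _ C: inserts after position(s) 6: deuzozalopef
3. f -> v, k -> g, p -> b, s -> z / V _ V: fires at position(s) 10: deuzozalobef
4. o -> e, u -> i / F C0 _: fires at position(s) 3: deizozalobef
surface: deizozalobef


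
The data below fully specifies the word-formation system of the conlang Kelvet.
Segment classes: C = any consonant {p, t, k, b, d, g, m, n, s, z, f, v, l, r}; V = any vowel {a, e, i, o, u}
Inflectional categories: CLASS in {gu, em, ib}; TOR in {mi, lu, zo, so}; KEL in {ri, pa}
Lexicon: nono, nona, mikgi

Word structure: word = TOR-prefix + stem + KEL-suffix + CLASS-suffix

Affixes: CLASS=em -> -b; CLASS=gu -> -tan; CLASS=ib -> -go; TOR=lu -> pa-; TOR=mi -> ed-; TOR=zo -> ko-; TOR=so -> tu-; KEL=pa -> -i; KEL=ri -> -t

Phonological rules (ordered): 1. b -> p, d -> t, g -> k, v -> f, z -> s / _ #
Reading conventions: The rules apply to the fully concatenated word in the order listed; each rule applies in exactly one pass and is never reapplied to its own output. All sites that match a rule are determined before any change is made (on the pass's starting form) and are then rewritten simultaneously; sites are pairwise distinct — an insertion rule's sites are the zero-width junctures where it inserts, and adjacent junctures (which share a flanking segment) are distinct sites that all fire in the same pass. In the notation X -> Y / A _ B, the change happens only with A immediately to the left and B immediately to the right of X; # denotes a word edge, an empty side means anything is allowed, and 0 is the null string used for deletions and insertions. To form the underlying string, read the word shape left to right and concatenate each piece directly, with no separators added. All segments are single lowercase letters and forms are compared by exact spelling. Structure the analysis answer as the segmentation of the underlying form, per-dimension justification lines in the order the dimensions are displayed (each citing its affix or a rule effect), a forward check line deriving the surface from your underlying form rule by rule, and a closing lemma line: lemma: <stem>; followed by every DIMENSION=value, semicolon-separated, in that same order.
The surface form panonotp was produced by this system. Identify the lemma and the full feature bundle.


underlying: pa-nono-t-b
CLASS=em - signalled by the affix -b
TOR=lu - signalled by the affix pa-
KEL=ri - signalled by the affix -t
check: panonotb -> panonotp
lemma: nono; CLASS=em; TOR=lu; KEL=ri


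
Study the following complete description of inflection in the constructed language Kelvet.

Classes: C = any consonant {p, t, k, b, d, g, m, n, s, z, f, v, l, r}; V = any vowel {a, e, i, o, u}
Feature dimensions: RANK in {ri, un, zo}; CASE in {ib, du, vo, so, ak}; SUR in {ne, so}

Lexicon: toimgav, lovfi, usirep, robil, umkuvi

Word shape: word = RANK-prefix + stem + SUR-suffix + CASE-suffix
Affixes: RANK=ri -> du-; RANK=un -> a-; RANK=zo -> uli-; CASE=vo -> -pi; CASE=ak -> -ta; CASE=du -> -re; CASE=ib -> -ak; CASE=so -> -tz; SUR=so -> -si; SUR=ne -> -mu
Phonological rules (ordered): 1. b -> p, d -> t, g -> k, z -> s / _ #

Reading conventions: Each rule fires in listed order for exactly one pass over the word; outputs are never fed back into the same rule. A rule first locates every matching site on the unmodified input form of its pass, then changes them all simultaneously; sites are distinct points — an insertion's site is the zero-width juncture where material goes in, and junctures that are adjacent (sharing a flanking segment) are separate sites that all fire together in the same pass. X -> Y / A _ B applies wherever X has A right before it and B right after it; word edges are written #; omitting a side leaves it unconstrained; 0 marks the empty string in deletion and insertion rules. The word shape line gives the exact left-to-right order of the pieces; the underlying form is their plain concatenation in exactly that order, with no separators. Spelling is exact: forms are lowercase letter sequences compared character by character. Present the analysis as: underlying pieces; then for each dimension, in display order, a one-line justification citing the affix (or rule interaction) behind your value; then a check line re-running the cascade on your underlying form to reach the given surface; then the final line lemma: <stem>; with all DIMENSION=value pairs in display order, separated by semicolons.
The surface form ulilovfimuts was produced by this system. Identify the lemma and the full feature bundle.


underlying: uli-lovfi-mu-tz
RANK=zo - signalled by the affix uli-
CASE=so - signalled by the affix -tz
SUR=ne - signalled by the affix -mu
check: ulilovfimutz -> ulilovfimuts
lemma: lovfi; RANK=zo; CASE=so; SUR=ne


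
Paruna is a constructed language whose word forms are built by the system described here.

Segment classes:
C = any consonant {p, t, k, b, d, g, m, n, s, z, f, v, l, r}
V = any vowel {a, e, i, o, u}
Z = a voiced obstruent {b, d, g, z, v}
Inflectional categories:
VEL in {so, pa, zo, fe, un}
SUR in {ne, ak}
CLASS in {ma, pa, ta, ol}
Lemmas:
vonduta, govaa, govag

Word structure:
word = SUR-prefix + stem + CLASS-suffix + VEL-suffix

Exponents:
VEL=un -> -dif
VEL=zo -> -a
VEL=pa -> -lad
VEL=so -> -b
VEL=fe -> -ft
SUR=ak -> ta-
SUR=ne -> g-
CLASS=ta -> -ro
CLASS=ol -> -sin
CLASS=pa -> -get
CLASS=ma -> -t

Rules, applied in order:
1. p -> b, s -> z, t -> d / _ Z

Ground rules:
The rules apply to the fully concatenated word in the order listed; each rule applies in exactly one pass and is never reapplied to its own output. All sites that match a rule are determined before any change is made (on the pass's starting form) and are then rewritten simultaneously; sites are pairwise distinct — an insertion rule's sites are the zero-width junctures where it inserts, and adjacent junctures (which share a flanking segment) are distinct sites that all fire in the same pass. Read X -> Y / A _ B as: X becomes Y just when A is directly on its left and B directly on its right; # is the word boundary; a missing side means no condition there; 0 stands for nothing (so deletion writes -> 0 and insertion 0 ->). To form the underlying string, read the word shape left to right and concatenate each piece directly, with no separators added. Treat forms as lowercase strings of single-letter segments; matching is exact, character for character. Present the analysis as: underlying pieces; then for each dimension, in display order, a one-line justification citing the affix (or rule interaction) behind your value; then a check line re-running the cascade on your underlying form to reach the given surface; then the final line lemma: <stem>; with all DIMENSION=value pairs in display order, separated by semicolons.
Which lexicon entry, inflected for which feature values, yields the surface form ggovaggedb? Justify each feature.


underlying: g-govag-get-b
VEL=so - signalled by the affix -b
SUR=ne - signalled by the affix g-
CLASS=pa - signalled by the affix -get
check: ggovaggetb -> ggovaggedb
lemma: govag; VEL=so; SUR=ne; CLASS=pa


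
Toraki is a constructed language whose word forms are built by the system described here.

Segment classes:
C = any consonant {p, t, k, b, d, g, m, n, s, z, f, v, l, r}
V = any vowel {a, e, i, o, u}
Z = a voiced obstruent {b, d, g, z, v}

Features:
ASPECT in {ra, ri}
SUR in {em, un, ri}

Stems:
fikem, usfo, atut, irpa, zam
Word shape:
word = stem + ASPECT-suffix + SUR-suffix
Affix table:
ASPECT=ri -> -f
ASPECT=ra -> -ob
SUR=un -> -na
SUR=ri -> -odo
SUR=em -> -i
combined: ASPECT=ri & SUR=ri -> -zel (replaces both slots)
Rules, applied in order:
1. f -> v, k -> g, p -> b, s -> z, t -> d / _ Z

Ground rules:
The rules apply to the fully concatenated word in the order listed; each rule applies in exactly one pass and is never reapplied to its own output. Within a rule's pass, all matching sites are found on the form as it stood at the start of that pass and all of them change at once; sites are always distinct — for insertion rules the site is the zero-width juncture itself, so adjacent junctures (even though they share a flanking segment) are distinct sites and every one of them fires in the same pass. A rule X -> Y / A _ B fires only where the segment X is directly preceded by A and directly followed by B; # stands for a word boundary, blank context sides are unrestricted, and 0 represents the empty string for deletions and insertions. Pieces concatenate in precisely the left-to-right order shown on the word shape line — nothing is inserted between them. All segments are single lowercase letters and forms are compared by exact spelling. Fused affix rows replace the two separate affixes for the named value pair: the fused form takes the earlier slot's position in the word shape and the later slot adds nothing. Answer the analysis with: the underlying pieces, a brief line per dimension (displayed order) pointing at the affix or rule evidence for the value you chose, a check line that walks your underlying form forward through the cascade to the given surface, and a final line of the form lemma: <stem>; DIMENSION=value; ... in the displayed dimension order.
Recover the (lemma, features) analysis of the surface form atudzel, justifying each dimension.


underlying: atut-zel
ASPECT=ri - signalled by the combined affix row
SUR=ri - signalled by the combined affix row
check: atutzel -> atudzel
lemma: atut; ASPECT=ri; SUR=ri


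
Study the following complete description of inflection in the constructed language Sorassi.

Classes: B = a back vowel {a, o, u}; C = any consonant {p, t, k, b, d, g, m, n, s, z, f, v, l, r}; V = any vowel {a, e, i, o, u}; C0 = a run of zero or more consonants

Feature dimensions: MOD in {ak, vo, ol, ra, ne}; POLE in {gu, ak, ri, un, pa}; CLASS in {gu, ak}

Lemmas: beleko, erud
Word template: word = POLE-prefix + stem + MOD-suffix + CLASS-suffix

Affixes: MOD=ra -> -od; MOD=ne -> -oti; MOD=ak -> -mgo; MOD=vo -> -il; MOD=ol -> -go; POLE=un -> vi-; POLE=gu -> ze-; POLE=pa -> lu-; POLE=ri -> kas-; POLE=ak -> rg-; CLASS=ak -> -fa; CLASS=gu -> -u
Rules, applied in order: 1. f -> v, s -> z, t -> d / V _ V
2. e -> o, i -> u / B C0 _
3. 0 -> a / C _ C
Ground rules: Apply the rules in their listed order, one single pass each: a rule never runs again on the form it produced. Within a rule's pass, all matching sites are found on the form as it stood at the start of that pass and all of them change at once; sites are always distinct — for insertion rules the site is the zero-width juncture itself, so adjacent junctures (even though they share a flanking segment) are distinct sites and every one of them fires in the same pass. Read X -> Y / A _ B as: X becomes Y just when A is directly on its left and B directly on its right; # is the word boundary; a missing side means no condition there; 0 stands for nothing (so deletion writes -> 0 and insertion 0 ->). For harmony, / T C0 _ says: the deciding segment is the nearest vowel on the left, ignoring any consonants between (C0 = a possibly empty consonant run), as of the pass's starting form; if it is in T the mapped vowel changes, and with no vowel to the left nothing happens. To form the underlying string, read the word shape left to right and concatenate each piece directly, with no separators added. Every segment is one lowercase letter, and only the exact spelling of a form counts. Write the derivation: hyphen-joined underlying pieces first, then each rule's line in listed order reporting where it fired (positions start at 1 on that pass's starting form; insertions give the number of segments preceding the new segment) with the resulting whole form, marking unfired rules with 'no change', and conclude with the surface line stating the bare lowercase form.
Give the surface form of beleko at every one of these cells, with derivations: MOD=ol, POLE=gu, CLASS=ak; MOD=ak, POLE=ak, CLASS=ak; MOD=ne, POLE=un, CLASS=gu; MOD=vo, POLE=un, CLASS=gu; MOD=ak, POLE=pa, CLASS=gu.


cell MOD=ol, POLE=gu, CLASS=ak:
underlying: ze-beleko-go-fa
1. f -> v, s -> z, t -> d / V _ V: fires at position(s) 11: zebelekogova
2. e -> o, i -> u / B C0 _: no change
3. 0 -> a / C _ C: no change
surface: zebelekogova

cell MOD=ak, POLE=ak, CLASS=ak:
underlying: rg-beleko-mgo-fa
1. f -> v, s -> z, t -> d / V _ V: fires at position(s) 12: rgbelekomgova
2. e -> o, i -> u / B C0 _: no change
3. 0 -> a / C _ C: inserts after position(s) 1, 2, 9: ragabelekomagova
surface: ragabelekomagova

cell MOD=ne, POLE=un, CLASS=gu:
underlying: vi-beleko-oti-u
1. f -> v, s -> z, t -> d / V _ V: fires at position(s) 10: vibelekoodiu
2. e -> o, i -> u / B C0 _: fires at position(s) 11: vibelekooduu
3. 0 -> a / C _ C: no change
surface: vibelekooduu

cell MOD=vo, POLE=un, CLASS=gu:
underlying: vi-beleko-il-u
1. f -> v, s -> z, t -> d / V _ V: no change
2. e -> o, i -> u / B C0 _: fires at position(s) 9: vibelekoulu
3. 0 -> a / C _ C: no change
surface: vibelekoulu

cell MOD=ak, POLE=pa, CLASS=gu:
underlying: lu-beleko-mgo-u
1. f -> v, s -> z, t -> d / V _ V: no change
2. e -> o, i -> u / B C0 _: fires at position(s) 4: lubolekomgou
3. 0 -> a / C _ C: inserts after position(s) 9: lubolekomagou
surface: lubolekomagou


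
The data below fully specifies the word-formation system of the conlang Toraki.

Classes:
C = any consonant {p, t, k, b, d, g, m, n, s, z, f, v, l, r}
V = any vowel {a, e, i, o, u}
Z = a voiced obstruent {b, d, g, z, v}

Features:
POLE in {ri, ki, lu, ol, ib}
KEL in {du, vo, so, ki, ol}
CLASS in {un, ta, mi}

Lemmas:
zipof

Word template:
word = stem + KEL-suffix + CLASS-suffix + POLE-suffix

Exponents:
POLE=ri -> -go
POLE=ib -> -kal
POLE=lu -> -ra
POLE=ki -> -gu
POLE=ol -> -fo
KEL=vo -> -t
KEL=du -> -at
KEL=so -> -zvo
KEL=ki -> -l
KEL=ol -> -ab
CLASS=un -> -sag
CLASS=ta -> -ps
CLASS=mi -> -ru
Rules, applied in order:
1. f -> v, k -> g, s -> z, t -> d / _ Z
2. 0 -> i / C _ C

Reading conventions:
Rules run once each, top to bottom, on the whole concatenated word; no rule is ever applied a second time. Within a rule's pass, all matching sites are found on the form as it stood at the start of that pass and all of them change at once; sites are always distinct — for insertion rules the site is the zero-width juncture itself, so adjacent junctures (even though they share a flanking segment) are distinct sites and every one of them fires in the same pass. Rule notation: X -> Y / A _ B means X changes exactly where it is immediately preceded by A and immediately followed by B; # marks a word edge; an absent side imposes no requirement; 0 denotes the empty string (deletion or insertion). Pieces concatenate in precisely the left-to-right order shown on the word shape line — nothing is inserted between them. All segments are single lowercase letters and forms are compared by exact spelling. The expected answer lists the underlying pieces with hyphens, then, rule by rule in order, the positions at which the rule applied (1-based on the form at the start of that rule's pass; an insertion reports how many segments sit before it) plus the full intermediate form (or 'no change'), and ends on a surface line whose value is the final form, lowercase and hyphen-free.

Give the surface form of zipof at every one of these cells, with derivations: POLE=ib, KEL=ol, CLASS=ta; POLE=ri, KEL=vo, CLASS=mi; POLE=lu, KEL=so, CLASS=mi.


cell POLE=ib, KEL=ol, CLASS=ta:
underlying: zipof-ab-ps-kal
1. f -> v, k -> g, s -> z, t -> d / _ Z: no change
2. 0 -> i / C _ C: inserts after position(s) 7, 8, 9: zipofabipisikal
surface: zipofabipisikal

cell POLE=ri, KEL=vo, CLASS=mi:
underlying: zipof-t-ru-go
1. f -> v, k -> g, s -> z, t -> d / _ Z: no change
2. 0 -> i / C _ C: inserts after position(s) 5, 6: zipofitirugo
surface: zipofitirugo

cell POLE=lu, KEL=so, CLASS=mi:
underlying: zipof-zvo-ru-ra
1. f -> v, k -> g, s -> z, t -> d / _ Z: fires at position(s) 5: zipovzvorura
2. 0 -> i / C _ C: inserts after position(s) 5, 6: zipovizivorura
surface: zipovizivorura


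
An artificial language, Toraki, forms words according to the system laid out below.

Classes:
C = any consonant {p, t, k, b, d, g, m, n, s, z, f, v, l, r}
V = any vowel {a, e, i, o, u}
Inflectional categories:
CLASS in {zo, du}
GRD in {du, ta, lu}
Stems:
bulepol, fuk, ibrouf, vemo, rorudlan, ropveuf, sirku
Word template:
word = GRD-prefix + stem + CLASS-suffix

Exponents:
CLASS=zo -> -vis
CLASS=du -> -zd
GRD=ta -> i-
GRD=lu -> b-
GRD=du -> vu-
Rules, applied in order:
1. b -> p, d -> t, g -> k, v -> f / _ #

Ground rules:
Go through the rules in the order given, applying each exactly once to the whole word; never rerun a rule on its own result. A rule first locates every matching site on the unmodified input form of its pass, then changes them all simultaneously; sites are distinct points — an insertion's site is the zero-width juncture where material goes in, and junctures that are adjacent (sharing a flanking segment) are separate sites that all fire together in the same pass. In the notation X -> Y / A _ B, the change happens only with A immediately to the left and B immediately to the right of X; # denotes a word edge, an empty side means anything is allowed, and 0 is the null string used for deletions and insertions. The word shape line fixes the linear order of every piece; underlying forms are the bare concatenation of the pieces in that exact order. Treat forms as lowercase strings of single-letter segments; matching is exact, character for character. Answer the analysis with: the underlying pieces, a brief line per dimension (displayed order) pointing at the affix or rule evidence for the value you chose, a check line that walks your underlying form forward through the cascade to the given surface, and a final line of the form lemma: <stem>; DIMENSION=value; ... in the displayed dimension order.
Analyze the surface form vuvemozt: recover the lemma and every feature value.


underlying: vu-vemo-zd
CLASS=du - signalled by the affix -zd
GRD=du - signalled by the affix vu-
check: vuvemozd -> vuvemozt
lemma: vemo; CLASS=du; GRD=du


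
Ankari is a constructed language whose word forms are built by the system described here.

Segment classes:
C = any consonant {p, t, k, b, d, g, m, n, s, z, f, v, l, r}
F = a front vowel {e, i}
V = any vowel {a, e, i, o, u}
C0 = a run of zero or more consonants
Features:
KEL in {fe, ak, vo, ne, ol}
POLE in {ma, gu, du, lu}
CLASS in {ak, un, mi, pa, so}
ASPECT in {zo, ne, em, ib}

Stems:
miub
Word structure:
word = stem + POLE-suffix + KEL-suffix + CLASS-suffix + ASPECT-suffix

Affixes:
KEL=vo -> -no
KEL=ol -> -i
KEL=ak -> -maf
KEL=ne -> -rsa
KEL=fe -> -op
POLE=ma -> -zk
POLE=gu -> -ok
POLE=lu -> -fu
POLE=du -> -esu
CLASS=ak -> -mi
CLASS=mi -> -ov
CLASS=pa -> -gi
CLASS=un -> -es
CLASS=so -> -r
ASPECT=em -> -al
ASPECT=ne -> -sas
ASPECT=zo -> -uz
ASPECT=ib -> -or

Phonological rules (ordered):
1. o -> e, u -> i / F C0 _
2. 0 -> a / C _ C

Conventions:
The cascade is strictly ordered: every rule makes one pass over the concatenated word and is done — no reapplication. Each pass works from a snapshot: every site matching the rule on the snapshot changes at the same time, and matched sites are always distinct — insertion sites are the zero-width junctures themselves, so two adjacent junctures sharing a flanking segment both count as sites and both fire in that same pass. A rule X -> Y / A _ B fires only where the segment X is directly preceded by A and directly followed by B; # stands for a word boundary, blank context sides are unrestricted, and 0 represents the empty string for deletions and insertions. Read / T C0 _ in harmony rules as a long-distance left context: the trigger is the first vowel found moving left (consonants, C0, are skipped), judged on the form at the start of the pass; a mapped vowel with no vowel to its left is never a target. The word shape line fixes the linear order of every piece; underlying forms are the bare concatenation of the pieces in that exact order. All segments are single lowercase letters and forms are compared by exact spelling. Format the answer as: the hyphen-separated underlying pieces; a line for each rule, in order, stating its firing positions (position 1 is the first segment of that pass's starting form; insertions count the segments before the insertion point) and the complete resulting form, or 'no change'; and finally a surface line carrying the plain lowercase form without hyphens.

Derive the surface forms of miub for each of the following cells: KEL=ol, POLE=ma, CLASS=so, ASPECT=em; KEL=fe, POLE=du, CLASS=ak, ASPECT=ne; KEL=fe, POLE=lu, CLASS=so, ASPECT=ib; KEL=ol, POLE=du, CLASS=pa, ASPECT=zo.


cell KEL=ol, POLE=ma, CLASS=so, ASPECT=em:
underlying: miub-zk-i-r-al
1. o -> e, u -> i / F C0 _: fires at position(s) 3: miibzkiral
2. 0 -> a / C _ C: inserts after position(s) 4, 5: miibazakiral
surface: miibazakiral

cell KEL=fe, POLE=du, CLASS=ak, ASPECT=ne:
underlying: miub-esu-op-mi-sas
1. o -> e, u -> i / F C0 _: fires at position(s) 3, 7: miibesiopmisas
2. 0 -> a / C _ C: inserts after position(s) 9: miibesiopamisas
surface: miibesiopamisas

cell KEL=fe, POLE=lu, CLASS=so, ASPECT=ib:
underlying: miub-fu-op-r-or
1. o -> e, u -> i / F C0 _: fires at position(s) 3: miibfuopror
2. 0 -> a / C _ C: inserts after position(s) 4, 8: miibafuoparor
surface: miibafuoparor

cell KEL=ol, POLE=du, CLASS=pa, ASPECT=zo:
underlying: miub-esu-i-gi-uz
1. o -> e, u -> i / F C0 _: fires at position(s) 3, 7, 11: miibesiigiiz
2. 0 -> a / C _ C: no change
surface: miibesiigiiz
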